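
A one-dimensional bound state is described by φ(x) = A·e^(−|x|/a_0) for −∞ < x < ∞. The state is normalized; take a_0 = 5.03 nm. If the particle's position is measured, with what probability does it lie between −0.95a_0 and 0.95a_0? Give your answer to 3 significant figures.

P = ∫_{−0.95a_0}^{0.95a_0} |φ(x)|² dx.
Since A² = 1/(a_0), this is the region integral divided by the full normalization integral.
By symmetry take twice the x ≥ 0 contribution in numerator and denominator; the 2's cancel. In terms of u = x/a_0 (A² and the length scale cancel between numerator and denominator), P = [∫_{0}^{0.95} e^(-2·u) du] / [∫_{0}^{∞} e^(-2·u) du].
An antiderivative of e^(-2·u) is -e^(-2·u)/2; evaluating from 0 to 0.95 gives 1/2 - e^(-19/10)/2, while the full integral is 1/2.
Taking the ratio, P = 0.8504.

P ≈ 0.850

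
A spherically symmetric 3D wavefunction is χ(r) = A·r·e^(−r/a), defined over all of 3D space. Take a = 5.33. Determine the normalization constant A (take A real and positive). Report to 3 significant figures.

The normalization condition is ∫|χ|² 4πr² dr = 1 from 0 to ∞.
In 3D with spherical symmetry the volume element is 4πr² dr.
∫|χ|² 4πr² dr = A²·(3·π·a^5).
With a = 5.33: A² = 0.00002467 and A = 0.004966.

A ≈ 0.00497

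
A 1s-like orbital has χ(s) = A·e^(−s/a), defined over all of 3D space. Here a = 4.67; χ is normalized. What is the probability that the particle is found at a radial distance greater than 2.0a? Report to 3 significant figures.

P = ∫ |χ|² 4πs² ds over s > 2.0a.
Normalization gives A² = 1/(π·a^3).
Let u = s/a; then A², 4π and the length scale all cancel, so P = ∫_{2.0}^{∞} u^2·e^(-2·u) du ÷ ∫_{0}^{∞} u^2·e^(-2·u) du.
An antiderivative of u^2·e^(-2·u) is -(2·u^2 + 2·u + 1)·e^(-2·u)/4; evaluating from 2.0 to ∞ gives 13·e^(-4)/4, while the full integral is 1/4.
This evaluates to P = 0.2381.

P ≈ 0.238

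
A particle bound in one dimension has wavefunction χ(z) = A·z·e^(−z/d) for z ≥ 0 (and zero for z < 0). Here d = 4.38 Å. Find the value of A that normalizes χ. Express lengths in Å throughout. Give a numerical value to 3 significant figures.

Normalization requires ∫|χ|² dz = 1, integrated from 0 to ∞.
Carrying out the integral gives A² · d^3/4.
With d = 4.38: A² = 0.04760 and A = 0.2182.

A ≈ 0.218 Å^(-3/2)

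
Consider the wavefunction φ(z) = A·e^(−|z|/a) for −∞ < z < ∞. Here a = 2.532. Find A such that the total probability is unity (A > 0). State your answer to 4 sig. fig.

Normalization requires ∫|φ|² dz = 1, integrated from −∞ to ∞.
Carrying out the integral gives A² · a.
So A² = (a)^(−1).
With a = 2.532: A² = 0.39494 and A = 0.62845.

A ≈ 0.6284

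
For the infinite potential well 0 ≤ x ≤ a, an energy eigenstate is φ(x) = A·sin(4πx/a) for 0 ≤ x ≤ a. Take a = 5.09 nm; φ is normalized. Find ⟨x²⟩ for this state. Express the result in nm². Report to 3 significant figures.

The expectation value is the |φ|²-weighted average of x^2: ∫ x^2|φ|² dx.
Evaluating both integrals, ⟨x²⟩ = -a^2/(32·π^2) + a^2/3.
With a = 5.09, ⟨x^2⟩ = 8.554.

⟨x^2⟩ ≈ 8.55 nm^2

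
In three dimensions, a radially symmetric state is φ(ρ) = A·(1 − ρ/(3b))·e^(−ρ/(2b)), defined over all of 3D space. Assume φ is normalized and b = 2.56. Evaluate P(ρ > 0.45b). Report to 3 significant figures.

Integrate the radial probability density 4πρ²|φ|² over ρ > 0.45b.
Normalization gives A² = 1/(8·π·b^3/3).
Let u = ρ/b; then A², 4π and the length scale all cancel, so P = ∫_{0.45}^{∞} u^2·(1 - u/3)^2·e^(-u) du ÷ ∫_{0}^{∞} u^2·(1 - u/3)^2·e^(-u) du.
Using ∫ u^2·(1 - u/3)^2·e^(-u) du = (-u^4 + 2·u^3 - 3·u^2 - 6·u - 6)·e^(-u)/9, the numerator is ≈ 0.64941 and the denominator is 2/3.
The region integral divided by the full integral gives P = 0.9741.

P ≈ 0.974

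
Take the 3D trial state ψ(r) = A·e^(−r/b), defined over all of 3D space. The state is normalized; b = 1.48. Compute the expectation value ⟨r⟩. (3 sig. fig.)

The expectation value is the |ψ|²-weighted average of r: ∫ r|ψ|² 4πr² dr.
With ∫₀^∞ r^3 e^(−αr) dr = 3!/α^4, since the A² factors cancel between numerator and denominator, ⟨r⟩ = 3·b/2.
Putting b = 1.48 gives 2.220.

⟨r⟩ ≈ 2.22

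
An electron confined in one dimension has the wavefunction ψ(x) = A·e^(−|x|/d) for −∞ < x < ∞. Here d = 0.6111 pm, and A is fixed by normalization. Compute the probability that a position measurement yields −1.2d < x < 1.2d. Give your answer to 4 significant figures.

P ≈ 0.9093

|ψ|² is the probability density, so P = ∫_{−1.2d}^{1.2d} |ψ|² dx.
Since A² = 1/(d), this is the region integral divided by the full normalization integral.
Both integrals are even about x = 0, so only the x ≥ 0 halves are needed (the factors of 2 cancel). Let u = x/d; then A² and the length scale cancel, so P = ∫_{0}^{1.2} e^(-2·u) du ÷ ∫_{0}^{∞} e^(-2·u) du.
An antiderivative of e^(-2·u) is -e^(-2·u)/2; evaluating from 0 to 1.2 gives 1/2 - e^(-12/5)/2, while the full integral is 1/2.
Taking the ratio, P = 0.90928.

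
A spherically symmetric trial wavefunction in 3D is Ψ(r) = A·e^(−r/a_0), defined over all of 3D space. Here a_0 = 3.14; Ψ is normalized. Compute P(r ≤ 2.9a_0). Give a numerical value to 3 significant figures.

P = ∫ |Ψ|² 4πr² dr over r ≤ 2.9a_0.
The full normalization integral is A²·[π·a_0^3] = 1, fixing A².
Substituting u = r/a_0, A², 4π and the length scale all cancel in the ratio: P = ∫_{0}^{2.9} u^2·e^(-2·u) du / ∫_{0}^{∞} u^2·e^(-2·u) du.
With ∫ u^2·e^(-2·u) du = -(2·u^2 + 2·u + 1)·e^(-2·u)/4 + C, the region integral is 1/4 - 1181·e^(-29/5)/200 and the full one is 1/4.
The region integral divided by the full integral gives P = 0.9285.

P ≈ 0.928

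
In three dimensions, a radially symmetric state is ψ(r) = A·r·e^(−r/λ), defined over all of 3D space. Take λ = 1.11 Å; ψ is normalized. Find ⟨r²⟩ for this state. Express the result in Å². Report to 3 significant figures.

⟨r^2⟩ ≈ 9.24 Å^2

By definition ⟨r²⟩ = ∫ r^2 |ψ(r)|² 4πr² dr.
Since the A² factors cancel between numerator and denominator, ⟨r²⟩ = 15·λ^2/2.
Putting λ = 1.11 gives 9.241.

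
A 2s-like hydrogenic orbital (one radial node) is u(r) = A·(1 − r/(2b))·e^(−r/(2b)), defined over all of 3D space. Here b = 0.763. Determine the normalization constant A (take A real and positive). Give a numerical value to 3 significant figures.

Require ∫ |u|² 4πr² dr = 1 over the whole domain.
Recall ∫₀^∞ r^m e^(−r/β) dr = m!·β^(m+1), ∫|u|² 4πr² dr = A²·(8·π·b^3).
Setting this equal to 1 gives A² = 1/(8·π·b^3).
With b = 0.763: A² = 0.08957 and A = 0.2993.

A ≈ 0.299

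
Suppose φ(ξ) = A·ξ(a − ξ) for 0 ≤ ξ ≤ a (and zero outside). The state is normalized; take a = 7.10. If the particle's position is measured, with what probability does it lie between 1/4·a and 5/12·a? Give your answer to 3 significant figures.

The probability is P = ∫ |φ|² dξ over [1/4·a, 5/12·a].
The normalization integral ∫|φ|²dξ over the whole domain equals a^5/30·A², and A² cancels in the ratio.
In terms of u = ξ/a (A² and the length scale cancel between numerator and denominator), P = [∫_{1/4}^{5/12} u^2·(1 - u)^2 du] / [∫_{0}^{1} u^2·(1 - u)^2 du].
An antiderivative of u^2·(1 - u)^2 is u^3·(6·u^2 - 15·u + 10)/30; evaluating from 1/4 to 5/12 gives ≈ 0.0081035, while the full integral is 1/30.
The result is P = 0.2431.

P ≈ 0.243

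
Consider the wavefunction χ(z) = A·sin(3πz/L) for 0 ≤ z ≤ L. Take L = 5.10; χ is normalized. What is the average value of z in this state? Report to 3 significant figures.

⟨z⟩ = ∫ z |χ|² dz over the full domain.
With ∫₀^L sin²(nπz/L) dz = L/2, since the A² factors cancel between numerator and denominator, ⟨z⟩ = L/2.
Putting L = 5.10 gives 2.550.

⟨z⟩ ≈ 2.55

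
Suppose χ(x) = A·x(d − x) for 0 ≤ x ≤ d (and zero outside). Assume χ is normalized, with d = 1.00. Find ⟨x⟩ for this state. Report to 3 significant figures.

The expectation value is the |χ|²-weighted average of x: ∫ x|χ|² dx.
Evaluating both integrals, ⟨x⟩ = d/2.
Putting d = 1.00 gives 0.5000.

⟨x⟩ ≈ 0.500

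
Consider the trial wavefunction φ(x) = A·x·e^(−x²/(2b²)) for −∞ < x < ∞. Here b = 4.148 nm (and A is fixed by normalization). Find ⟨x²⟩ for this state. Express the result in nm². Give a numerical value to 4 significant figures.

The expectation value is the |φ|²-weighted average of x^2: ∫ x^2|φ|² dx.
With ∫_{−∞}^{∞} x^(2m) e^(−αx²) dx = (2m−1)!!·√π / (2^m α^(m+1/2)), the ratio of the moment integral to the normalization integral gives ⟨x²⟩ = 3·b^2/2.
Putting b = 4.148 gives 25.809.

⟨x^2⟩ ≈ 25.81 nm^2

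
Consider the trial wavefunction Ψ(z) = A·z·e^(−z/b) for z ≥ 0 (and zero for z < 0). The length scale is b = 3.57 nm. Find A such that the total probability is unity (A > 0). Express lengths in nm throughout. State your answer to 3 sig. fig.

We need A² ∫|f|² dz = 1, taking the integral from 0 to ∞.
The integral (without the A² prefactor) comes out to b^3/4.
With b = 3.57: A² = 0.08791 and A = 0.2965.

A ≈ 0.297 nm^(-3/2)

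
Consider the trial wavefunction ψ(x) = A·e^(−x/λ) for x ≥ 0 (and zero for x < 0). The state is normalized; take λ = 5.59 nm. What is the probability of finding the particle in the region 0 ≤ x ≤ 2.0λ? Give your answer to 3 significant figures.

P ≈ 0.982

P = ∫_{0}^{2.0λ} |ψ(x)|² dx.
With A² fixed by ∫|ψ|² = 1, i.e. A² = (λ/2)^(−1), substitute and integrate.
Let u = x/λ; then A² and the length scale cancel, so P = ∫_{0}^{2.0} e^(-2·u) du ÷ ∫_{0}^{∞} e^(-2·u) du.
With ∫ e^(-2·u) du = -e^(-2·u)/2 + C, the region integral is 1/2 - e^(-4)/2 and the full one is 1/2.
This works out to P = 0.9817.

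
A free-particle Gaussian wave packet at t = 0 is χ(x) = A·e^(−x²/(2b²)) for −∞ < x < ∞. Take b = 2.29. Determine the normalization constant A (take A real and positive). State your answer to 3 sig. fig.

A ≈ 0.496

The normalization condition is ∫|χ|² dx = 1 from −∞ to ∞.
Carrying out the integral gives A² · √(π)·b.
Setting this equal to 1 gives A² = 1/(√(π)·b).
Plugging in b = 2.29 yields A = 0.4964.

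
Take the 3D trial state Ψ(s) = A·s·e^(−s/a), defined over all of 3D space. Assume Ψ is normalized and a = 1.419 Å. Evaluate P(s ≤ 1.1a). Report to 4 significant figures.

P ≈ 0.07250

With dV = 4πs²ds, the probability is ∫|Ψ|² dV over s ≤ 1.1a.
The full normalization integral is A²·[3·π·a^5] = 1, fixing A².
Substituting u = s/a, A², 4π and the length scale all cancel in the ratio: P = ∫_{0}^{1.1} u^4·e^(-2·u) du / ∫_{0}^{∞} u^4·e^(-2·u) du.
Using ∫ u^4·e^(-2·u) du = -(u^4/2 + u^3 + 3·u^2/2 + 3·u/2 + 3/4)·e^(-2·u), the numerator is ≈ 0.0543722 and the denominator is 3/4.
The region integral divided by the full integral gives P = 0.072496.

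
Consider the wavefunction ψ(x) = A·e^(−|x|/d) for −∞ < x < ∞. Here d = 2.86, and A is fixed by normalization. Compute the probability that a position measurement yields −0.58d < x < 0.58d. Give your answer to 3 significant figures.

|ψ|² is the probability density, so P = ∫_{−0.58d}^{0.58d} |ψ|² dx.
Since A² = 1/(d), this is the region integral divided by the full normalization integral.
By symmetry take twice the x ≥ 0 contribution in numerator and denominator; the 2's cancel. Let u = x/d; then A² and the length scale cancel, so P = ∫_{0}^{0.58} e^(-2·u) du ÷ ∫_{0}^{∞} e^(-2·u) du.
An antiderivative of e^(-2·u) is -e^(-2·u)/2; evaluating from 0 to 0.58 gives 1/2 - e^(-29/25)/2, while the full integral is 1/2.
Taking the ratio, P = 0.6865.

P ≈ 0.687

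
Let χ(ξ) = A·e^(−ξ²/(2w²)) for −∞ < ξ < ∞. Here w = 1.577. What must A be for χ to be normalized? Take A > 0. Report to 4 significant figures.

Normalization requires ∫|χ|² dξ = 1, integrated from −∞ to ∞.
With χ = A·e^(−ξ²/(2w²)), the integral evaluates to A²·[√(π)·w].
Hence A² = 1/[√(π)·w].
Substituting w = 1.577 gives A² = 0.35776, so A = 0.59813.

A ≈ 0.5981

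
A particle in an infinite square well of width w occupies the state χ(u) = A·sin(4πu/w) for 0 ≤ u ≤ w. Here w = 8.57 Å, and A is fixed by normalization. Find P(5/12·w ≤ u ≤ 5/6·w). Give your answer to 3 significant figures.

|χ|² is the probability density, so P = ∫_{5/12·w}^{5/6·w} |χ|² du.
With A² fixed by ∫|χ|² = 1, i.e. A² = (w/2)^(−1), substitute and integrate.
In terms of t = u/w (A² and the length scale cancel between numerator and denominator), P = [∫_{5/12}^{5/6} sin(4·π·t)^2 dt] / [∫_{0}^{1} sin(4·π·t)^2 dt].
With ∫ sin(4·π·t)^2 dt = t/2 - sin(4·π·t)·cos(4·π·t)/(8·π) + C, the region integral is -√(3)/(16·π) + 5/24 and the full one is 1/2.
Taking the ratio, P = -√(3)/(8·π) + 5/12.

P ≈ 0.348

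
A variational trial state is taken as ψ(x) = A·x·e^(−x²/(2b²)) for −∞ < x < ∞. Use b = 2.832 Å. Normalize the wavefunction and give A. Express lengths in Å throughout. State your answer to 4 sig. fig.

We need A² ∫|f|² dx = 1, taking the integral from −∞ to ∞.
The integral (without the A² prefactor) comes out to √(π)·b^3/2.
Hence A² = 1/[√(π)·b^3/2].
Plugging in b = 2.832 yields A = 0.22289.

A ≈ 0.2229 Å^(-3/2)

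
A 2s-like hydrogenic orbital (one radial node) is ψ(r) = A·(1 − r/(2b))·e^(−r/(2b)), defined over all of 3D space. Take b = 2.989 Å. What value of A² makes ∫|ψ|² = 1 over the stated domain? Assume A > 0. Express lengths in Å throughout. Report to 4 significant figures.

A^2 ≈ 0.001490 Å^(-3)

Normalization requires ∫|ψ|² 4πr² dr = 1, integrated from 0 to ∞.
In 3D with spherical symmetry the volume element is 4πr² dr.
Recall ∫₀^∞ r^m e^(−r/β) dr = m!·β^(m+1), with ψ = A·(1 − r/(2b))·e^(−r/(2b)), the integral evaluates to A²·[8·π·b^3].
Hence A² = 1/[8·π·b^3].
With b = 2.989: A² = 0.0014900 and A = 0.038600.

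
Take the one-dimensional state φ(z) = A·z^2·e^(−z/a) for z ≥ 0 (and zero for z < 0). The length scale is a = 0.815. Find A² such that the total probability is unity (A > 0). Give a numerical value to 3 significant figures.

A^2 ≈ 3.71

Require ∫ |φ|² dz = 1 over the whole domain.
Recall ∫₀^∞ z^m e^(−z/β) dz = m!·β^(m+1), with φ = A·z^2·e^(−z/a), the integral evaluates to A²·[3·a^5/4].
So A² = (3·a^5/4)^(−1).
With a = 0.815: A² = 3.708 and A = 1.926.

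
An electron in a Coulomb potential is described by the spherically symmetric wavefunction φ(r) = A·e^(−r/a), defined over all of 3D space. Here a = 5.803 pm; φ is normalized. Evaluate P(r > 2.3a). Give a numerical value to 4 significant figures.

P ≈ 0.1626

P = ∫ |φ|² 4πr² dr over r > 2.3a.
Normalization gives A² = 1/(π·a^3).
In terms of u = r/a (A², 4π and the length scale all cancel between numerator and denominator), P = [∫_{2.3}^{∞} u^2·e^(-2·u) du] / [∫_{0}^{∞} u^2·e^(-2·u) du].
Using ∫ u^2·e^(-2·u) du = -(2·u^2 + 2·u + 1)·e^(-2·u)/4, the numerator is 809·e^(-23/5)/200 and the denominator is 1/4.
Taking the ratio yields P = 0.16264.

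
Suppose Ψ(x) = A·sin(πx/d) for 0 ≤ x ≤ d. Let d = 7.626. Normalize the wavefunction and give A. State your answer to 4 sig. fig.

Require ∫ |Ψ|² dx = 1 over the whole domain.
The integral (without the A² prefactor) comes out to d/2.
Plugging in d = 7.626 yields A = 0.51211.

A ≈ 0.5121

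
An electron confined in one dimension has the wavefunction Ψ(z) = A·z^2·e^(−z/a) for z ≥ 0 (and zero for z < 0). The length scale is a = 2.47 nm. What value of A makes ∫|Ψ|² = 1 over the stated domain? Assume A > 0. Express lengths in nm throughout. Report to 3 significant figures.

A ≈ 0.120 nm^(-5/2)

Require ∫ |Ψ|² dz = 1 over the whole domain.
The integral (without the A² prefactor) comes out to 3·a^5/4.
Hence A² = 1/[3·a^5/4].
Plugging in a = 2.47 yields A = 0.1204.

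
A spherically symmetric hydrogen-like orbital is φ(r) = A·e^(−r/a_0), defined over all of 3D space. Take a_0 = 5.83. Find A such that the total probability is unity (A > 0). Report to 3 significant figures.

A ≈ 0.0401

The normalization condition is ∫|φ|² 4πr² dr = 1 from 0 to ∞.
(Spherical symmetry: dV = 4πr² dr.)
With ∫₀^∞ r^2 e^(−αr) dr = 2!/α^3, with φ = A·e^(−r/a_0), the integral evaluates to A²·[π·a_0^3].
Setting this equal to 1 gives A² = 1/(π·a_0^3).
Plugging in a_0 = 5.83 yields A = 0.04008.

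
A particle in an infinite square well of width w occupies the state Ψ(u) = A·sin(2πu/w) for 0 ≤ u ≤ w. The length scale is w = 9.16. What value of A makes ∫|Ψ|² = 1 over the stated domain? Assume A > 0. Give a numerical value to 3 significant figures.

Require ∫ |Ψ|² du = 1 over the whole domain.
Using sin²θ = (1 − cos 2θ)/2, with Ψ = A·sin(2πu/w), the integral evaluates to A²·[w/2].
Hence A² = 1/[w/2].
With w = 9.16: A² = 0.2183 and A = 0.4673.

A ≈ 0.467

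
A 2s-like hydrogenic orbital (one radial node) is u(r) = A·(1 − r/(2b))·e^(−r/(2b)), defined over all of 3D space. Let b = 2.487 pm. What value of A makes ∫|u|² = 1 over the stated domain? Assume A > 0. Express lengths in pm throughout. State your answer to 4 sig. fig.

A ≈ 0.05086 pm^(-3/2)

We need A² ∫|f|² 4πr² dr = 1, taking the integral from 0 to ∞.
Recall ∫₀^∞ r^m e^(−r/β) dr = m!·β^(m+1), the integral (without the A² prefactor) comes out to 8·π·b^3.
Setting this equal to 1 gives A² = 1/(8·π·b^3).
Plugging in b = 2.487 yields A = 0.050859.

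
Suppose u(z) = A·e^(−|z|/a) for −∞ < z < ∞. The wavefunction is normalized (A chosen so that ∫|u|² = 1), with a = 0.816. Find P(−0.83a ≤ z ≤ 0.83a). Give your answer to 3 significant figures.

|u|² is the probability density, so P = ∫_{−0.83a}^{0.83a} |u|² dz.
Since A² = 1/(a), this is the region integral divided by the full normalization integral.
By symmetry take twice the z ≥ 0 contribution in numerator and denominator; the 2's cancel. Let t = z/a; then A² and the length scale cancel, so P = ∫_{0}^{0.83} e^(-2·t) dt ÷ ∫_{0}^{∞} e^(-2·t) dt.
With ∫ e^(-2·t) dt = -e^(-2·t)/2 + C, the region integral is 1/2 - e^(-83/50)/2 and the full one is 1/2.
Evaluating gives P = 0.8099.

P ≈ 0.810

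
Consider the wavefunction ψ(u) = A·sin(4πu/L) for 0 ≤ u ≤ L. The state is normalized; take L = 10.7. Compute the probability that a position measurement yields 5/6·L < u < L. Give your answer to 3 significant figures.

P ≈ 0.201

The probability is P = ∫ |ψ|² du over [5/6·L, L].
The normalization integral ∫|ψ|²du over the whole domain equals L/2·A², and A² cancels in the ratio.
Let t = u/L; then A² and the length scale cancel, so P = ∫_{5/6}^{1} sin(4·π·t)^2 dt ÷ ∫_{0}^{1} sin(4·π·t)^2 dt.
Using ∫ sin(4·π·t)^2 dt = t/2 - sin(4·π·t)·cos(4·π·t)/(8·π), the numerator is √(3)/(32·π) + 1/12 and the denominator is 1/2.
This works out to P = (√(3)/16 + π/6)/π.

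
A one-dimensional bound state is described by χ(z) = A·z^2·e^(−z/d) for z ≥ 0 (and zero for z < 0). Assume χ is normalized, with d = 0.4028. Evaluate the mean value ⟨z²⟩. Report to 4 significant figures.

The expectation value is the |χ|²-weighted average of z^2: ∫ z^2|χ|² dz.
Using ∫₀^∞ zⁿ e^(−αz) dz = n!/αⁿ⁺¹, the ratio of the moment integral to the normalization integral gives ⟨z²⟩ = 15·d^2/2.
With d = 0.4028, ⟨z^2⟩ = 1.2169.

⟨z^2⟩ ≈ 1.217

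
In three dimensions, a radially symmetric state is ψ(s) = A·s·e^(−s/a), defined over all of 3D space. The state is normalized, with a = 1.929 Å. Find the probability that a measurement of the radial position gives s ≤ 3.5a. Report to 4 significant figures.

With dV = 4πs²ds, the probability is ∫|ψ|² dV over s ≤ 3.5a.
A² is fixed by ∫₀^∞ 4πs²|ψ|² ds = 1, i.e. A² = (3·π·a^5)^(−1).
Let u = s/a; then A², 4π and the length scale all cancel, so P = ∫_{0}^{3.5} u^4·e^(-2·u) du ÷ ∫_{0}^{∞} u^4·e^(-2·u) du.
Using ∫ u^4·e^(-2·u) du = -(u^4/2 + u^3 + 3·u^2/2 + 3·u/2 + 3/4)·e^(-2·u), the numerator is 3/4 - 4553·e^(-7)/32 and the denominator is 3/4.
The region integral divided by the full integral gives P = 0.82701.

P ≈ 0.8270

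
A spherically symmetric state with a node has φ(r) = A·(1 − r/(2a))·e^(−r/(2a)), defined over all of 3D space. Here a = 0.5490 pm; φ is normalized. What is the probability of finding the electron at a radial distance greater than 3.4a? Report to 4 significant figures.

P = ∫ |φ|² 4πr² dr over r > 3.4a.
The full normalization integral is A²·[8·π·a^3] = 1, fixing A².
Substituting u = r/a, A², 4π and the length scale all cancel in the ratio: P = ∫_{3.4}^{∞} u^2·(1 - u/2)^2·e^(-u) du / ∫_{0}^{∞} u^2·(1 - u/2)^2·e^(-u) du.
With ∫ u^2·(1 - u/2)^2·e^(-u) du = -(u^4/4 + u^2 + 2·u + 2)·e^(-u) + C, the region integral is ≈ 1.79443 and the full one is 2.
This evaluates to P = 0.89721.

P ≈ 0.8972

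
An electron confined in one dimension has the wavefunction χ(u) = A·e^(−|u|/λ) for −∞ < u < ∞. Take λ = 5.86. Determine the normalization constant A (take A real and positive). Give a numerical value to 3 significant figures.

Normalization requires ∫|χ|² du = 1, integrated from −∞ to ∞.
Recall ∫₀^∞ u^m e^(−u/β) du = m!·β^(m+1), with χ = A·e^(−|u|/λ), the integral evaluates to A²·[λ].
Setting this equal to 1 gives A² = 1/(λ).
Plugging in λ = 5.86 yields A = 0.4131.

A ≈ 0.413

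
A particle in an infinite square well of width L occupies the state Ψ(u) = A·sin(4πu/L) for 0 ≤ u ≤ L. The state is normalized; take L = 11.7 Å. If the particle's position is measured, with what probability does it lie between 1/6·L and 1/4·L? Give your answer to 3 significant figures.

The probability is P = ∫ |Ψ|² du over [1/6·L, 1/4·L].
With A² fixed by ∫|Ψ|² = 1, i.e. A² = (L/2)^(−1), substitute and integrate.
Let t = u/L; then A² and the length scale cancel, so P = ∫_{1/6}^{1/4} sin(4·π·t)^2 dt ÷ ∫_{0}^{1} sin(4·π·t)^2 dt.
With ∫ sin(4·π·t)^2 dt = t/2 - sin(4·π·t)·cos(4·π·t)/(8·π) + C, the region integral is -√(3)/(32·π) + 1/24 and the full one is 1/2.
This works out to P = (-√(3)/16 + π/12)/π.

P ≈ 0.0489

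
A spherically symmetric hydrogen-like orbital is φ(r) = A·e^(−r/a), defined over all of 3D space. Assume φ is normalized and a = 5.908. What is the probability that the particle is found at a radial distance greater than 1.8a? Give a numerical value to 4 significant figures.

P ≈ 0.3027

With dV = 4πr²dr, the probability is ∫|φ|² dV over r > 1.8a.
A² is fixed by ∫₀^∞ 4πr²|φ|² dr = 1, i.e. A² = (π·a^3)^(−1).
Let u = r/a; then A², 4π and the length scale all cancel, so P = ∫_{1.8}^{∞} u^2·e^(-2·u) du ÷ ∫_{0}^{∞} u^2·e^(-2·u) du.
An antiderivative of u^2·e^(-2·u) is -(2·u^2 + 2·u + 1)·e^(-2·u)/4; evaluating from 1.8 to ∞ gives 277·e^(-18/5)/100, while the full integral is 1/4.
The region integral divided by the full integral gives P = 0.30275.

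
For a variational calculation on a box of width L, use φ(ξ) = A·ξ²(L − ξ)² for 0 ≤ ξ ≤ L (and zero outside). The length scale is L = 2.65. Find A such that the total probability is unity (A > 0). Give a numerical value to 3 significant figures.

A ≈ 0.313

Normalization requires ∫|φ|² dξ = 1, integrated from 0 to L.
Carrying out the integral gives A² · L^9/630.
So A² = (L^9/630)^(−1).
Plugging in L = 2.65 yields A = 0.3127.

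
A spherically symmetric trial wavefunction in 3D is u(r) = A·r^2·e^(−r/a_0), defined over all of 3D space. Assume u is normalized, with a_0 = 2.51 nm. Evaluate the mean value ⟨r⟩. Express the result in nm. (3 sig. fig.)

The expectation value is the |u|²-weighted average of r: ∫ r|u|² 4πr² dr.
Recall ∫₀^∞ r^m e^(−r/β) dr = m!·β^(m+1), evaluating both integrals, ⟨r⟩ = 7·a_0/2.
With a_0 = 2.51, ⟨r⟩ = 8.785.

⟨r⟩ ≈ 8.79 nm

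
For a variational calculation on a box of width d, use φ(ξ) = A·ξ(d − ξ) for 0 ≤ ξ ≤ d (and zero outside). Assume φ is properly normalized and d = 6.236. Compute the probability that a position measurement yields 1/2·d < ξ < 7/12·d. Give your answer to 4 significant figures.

P ≈ 0.1534

The probability is P = ∫ |φ|² dξ over [1/2·d, 7/12·d].
Since A² = 1/(d^5/30), this is the region integral divided by the full normalization integral.
Substituting u = ξ/d, A² and the length scale cancel in the ratio: P = ∫_{1/2}^{7/12} u^2·(1 - u)^2 du / ∫_{0}^{1} u^2·(1 - u)^2 du.
An antiderivative of u^2·(1 - u)^2 is u^3·(6·u^2 - 15·u + 10)/30; evaluating from 1/2 to 7/12 gives ≈ 0.00511269, while the full integral is 1/30.
Taking the ratio, P = 0.15338.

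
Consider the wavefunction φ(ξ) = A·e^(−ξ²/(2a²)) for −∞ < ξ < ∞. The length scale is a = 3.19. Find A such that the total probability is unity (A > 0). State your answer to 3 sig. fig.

A ≈ 0.421

The normalization condition is ∫|φ|² dξ = 1 from −∞ to ∞.
∫|φ|² dξ = A²·(√(π)·a).
Plugging in a = 3.19 yields A = 0.4205.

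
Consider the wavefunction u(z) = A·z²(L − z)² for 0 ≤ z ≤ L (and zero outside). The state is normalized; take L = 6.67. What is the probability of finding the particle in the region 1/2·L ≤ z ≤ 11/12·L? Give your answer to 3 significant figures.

P ≈ 0.500

|u|² is the probability density, so P = ∫_{1/2·L}^{11/12·L} |u|² dz.
With A² fixed by ∫|u|² = 1, i.e. A² = (L^9/630)^(−1), substitute and integrate.
Substituting t = z/L, A² and the length scale cancel in the ratio: P = ∫_{1/2}^{11/12} t^4·(1 - t)^4 dt / ∫_{0}^{1} t^4·(1 - t)^4 dt.
With ∫ t^4·(1 - t)^4 dt = t^5·(70·t^4 - 315·t^3 + 540·t^2 - 420·t + 126)/630 + C, the region integral is ≈ 0.00079305 and the full one is 1/630.
Taking the ratio, P = 0.4996.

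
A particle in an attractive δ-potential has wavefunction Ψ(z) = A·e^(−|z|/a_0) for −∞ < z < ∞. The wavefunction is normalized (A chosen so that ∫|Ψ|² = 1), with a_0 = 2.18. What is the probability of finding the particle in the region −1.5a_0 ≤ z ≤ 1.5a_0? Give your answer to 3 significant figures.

The probability is P = ∫ |Ψ|² dz over [−1.5a_0, 1.5a_0].
The normalization integral ∫|Ψ|²dz over the whole domain equals a_0·A², and A² cancels in the ratio.
By symmetry take twice the z ≥ 0 contribution in numerator and denominator; the 2's cancel. Substituting u = z/a_0, A² and the length scale cancel in the ratio: P = ∫_{0}^{1.5} e^(-2·u) du / ∫_{0}^{∞} e^(-2·u) du.
Using ∫ e^(-2·u) du = -e^(-2·u)/2, the numerator is 1/2 - e^(-3)/2 and the denominator is 1/2.
This works out to P = 0.9502.

P ≈ 0.950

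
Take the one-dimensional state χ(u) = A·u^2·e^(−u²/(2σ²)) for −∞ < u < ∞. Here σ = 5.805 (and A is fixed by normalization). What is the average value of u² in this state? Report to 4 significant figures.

⟨u^2⟩ ≈ 84.25

⟨u²⟩ = ∫ u^2 |χ|² du over the full domain.
Using the Gaussian integral ∫_{−∞}^{∞} e^(−αu²) du = √(π/α), evaluating both integrals, ⟨u²⟩ = 5·σ^2/2.
Putting σ = 5.805 gives 84.245.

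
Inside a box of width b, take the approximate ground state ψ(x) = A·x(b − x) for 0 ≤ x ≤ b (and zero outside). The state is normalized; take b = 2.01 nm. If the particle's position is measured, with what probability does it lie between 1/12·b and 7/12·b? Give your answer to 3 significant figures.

P ≈ 0.648

|ψ|² is the probability density, so P = ∫_{1/12·b}^{7/12·b} |ψ|² dx.
Since A² = 1/(b^5/30), this is the region integral divided by the full normalization integral.
Let u = x/b; then A² and the length scale cancel, so P = ∫_{1/12}^{7/12} u^2·(1 - u)^2 du ÷ ∫_{0}^{1} u^2·(1 - u)^2 du.
An antiderivative of u^2·(1 - u)^2 is u^3·(6·u^2 - 15·u + 10)/30; evaluating from 1/12 to 7/12 gives ≈ 0.021610, while the full integral is 1/30.
The result is P = 4481/6912.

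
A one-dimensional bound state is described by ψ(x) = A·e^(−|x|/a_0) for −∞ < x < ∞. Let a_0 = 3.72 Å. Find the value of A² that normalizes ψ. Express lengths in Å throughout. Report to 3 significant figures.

Require ∫ |ψ|² dx = 1 over the whole domain.
The integral (without the A² prefactor) comes out to a_0.
With a_0 = 3.72: A² = 0.2688 and A = 0.5185.

A^2 ≈ 0.269 Å^(-1)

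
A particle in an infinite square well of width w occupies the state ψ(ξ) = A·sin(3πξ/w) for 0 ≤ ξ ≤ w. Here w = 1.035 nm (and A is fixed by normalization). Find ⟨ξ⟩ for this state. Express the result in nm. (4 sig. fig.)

⟨ξ⟩ ≈ 0.5175 nm

The expectation value is the |ψ|²-weighted average of ξ: ∫ ξ|ψ|² dξ.
Evaluating both integrals, ⟨ξ⟩ = w/2.
Putting w = 1.035 gives 0.51750.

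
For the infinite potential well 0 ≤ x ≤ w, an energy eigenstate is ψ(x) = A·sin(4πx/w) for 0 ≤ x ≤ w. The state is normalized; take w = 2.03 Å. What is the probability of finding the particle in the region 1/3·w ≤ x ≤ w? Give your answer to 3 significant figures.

The probability is P = ∫ |ψ|² dx over [1/3·w, w].
The normalization integral ∫|ψ|²dx over the whole domain equals w/2·A², and A² cancels in the ratio.
Substituting u = x/w, A² and the length scale cancel in the ratio: P = ∫_{1/3}^{1} sin(4·π·u)^2 du / ∫_{0}^{1} sin(4·π·u)^2 du.
Using ∫ sin(4·π·u)^2 du = u/2 - sin(4·π·u)·cos(4·π·u)/(8·π), the numerator is √(3)/(32·π) + 1/3 and the denominator is 1/2.
Evaluating gives P = √(3)/(16·π) + 2/3.

P ≈ 0.701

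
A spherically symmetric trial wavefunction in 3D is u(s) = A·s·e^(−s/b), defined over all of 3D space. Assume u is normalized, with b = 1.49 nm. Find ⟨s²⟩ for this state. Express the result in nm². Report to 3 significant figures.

⟨s^2⟩ ≈ 16.7 nm^2

By definition ⟨s²⟩ = ∫ s^2 |u(s)|² 4πs² ds.
With ∫₀^∞ s^6 e^(−αs) ds = 6!/α^7, since the A² factors cancel between numerator and denominator, ⟨s²⟩ = 15·b^2/2.
With b = 1.49, ⟨s^2⟩ = 16.65.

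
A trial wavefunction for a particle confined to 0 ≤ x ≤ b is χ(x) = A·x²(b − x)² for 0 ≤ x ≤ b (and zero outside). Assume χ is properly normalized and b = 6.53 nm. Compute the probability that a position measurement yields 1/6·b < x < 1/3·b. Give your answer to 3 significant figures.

The probability is P = ∫ |χ|² dx over [1/6·b, 1/3·b].
Since A² = 1/(b^9/630), this is the region integral divided by the full normalization integral.
In terms of u = x/b (A² and the length scale cancel between numerator and denominator), P = [∫_{1/6}^{1/3} u^4·(1 - u)^4 du] / [∫_{0}^{1} u^4·(1 - u)^4 du].
An antiderivative of u^4·(1 - u)^4 is u^5·(70·u^4 - 315·u^3 + 540·u^2 - 420·u + 126)/630; evaluating from 1/6 to 1/3 gives ≈ 0.00021571, while the full integral is 1/630.
This works out to P = 0.1359.

P ≈ 0.136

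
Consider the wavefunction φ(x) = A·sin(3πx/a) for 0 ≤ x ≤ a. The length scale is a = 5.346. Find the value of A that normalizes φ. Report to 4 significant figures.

A ≈ 0.6116

Require ∫ |φ|² dx = 1 over the whole domain.
With ∫₀^a sin²(nπx/a) dx = a/2, ∫|φ|² dx = A²·(a/2).
Hence A² = 1/[a/2].
Substituting a = 5.346 gives A² = 0.37411, so A = 0.61165.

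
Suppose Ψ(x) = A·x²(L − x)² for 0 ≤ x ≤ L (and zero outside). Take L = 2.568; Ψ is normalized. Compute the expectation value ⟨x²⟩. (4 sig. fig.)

⟨x²⟩ = ∫ x^2 |Ψ|² dx over the full domain.
The ratio of the moment integral to the normalization integral gives ⟨x²⟩ = 3·L^2/11.
Putting L = 2.568 gives 1.7985.

⟨x^2⟩ ≈ 1.799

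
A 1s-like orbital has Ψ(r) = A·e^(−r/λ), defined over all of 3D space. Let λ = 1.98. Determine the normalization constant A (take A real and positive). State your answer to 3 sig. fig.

A ≈ 0.203

We need A² ∫|f|² 4πr² dr = 1, taking the integral from 0 to ∞.
In 3D with spherical symmetry the volume element is 4πr² dr.
With Ψ = A·e^(−r/λ), the integral evaluates to A²·[π·λ^3].
Hence A² = 1/[π·λ^3].
Plugging in λ = 1.98 yields A = 0.2025.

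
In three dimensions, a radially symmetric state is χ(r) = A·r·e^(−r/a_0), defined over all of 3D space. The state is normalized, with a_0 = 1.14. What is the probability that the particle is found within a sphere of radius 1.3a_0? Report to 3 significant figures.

Integrate the radial probability density 4πr²|χ|² over r ≤ 1.3a_0.
The full normalization integral is A²·[3·π·a_0^5] = 1, fixing A².
Let u = r/a_0; then A², 4π and the length scale all cancel, so P = ∫_{0}^{1.3} u^4·e^(-2·u) du ÷ ∫_{0}^{∞} u^4·e^(-2·u) du.
Using ∫ u^4·e^(-2·u) du = -(u^4/2 + u^3 + 3·u^2/2 + 3·u/2 + 3/4)·e^(-2·u), the numerator is ≈ 0.091932 and the denominator is 3/4.
Taking the ratio yields P = 0.1226.

P ≈ 0.123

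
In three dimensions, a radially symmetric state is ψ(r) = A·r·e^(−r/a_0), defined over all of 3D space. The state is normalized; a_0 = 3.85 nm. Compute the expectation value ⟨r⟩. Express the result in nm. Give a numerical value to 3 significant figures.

⟨r⟩ ≈ 9.63 nm

⟨r⟩ = ∫ r |ψ|² 4πr² dr over the full domain.
With ∫₀^∞ r^5 e^(−αr) dr = 5!/α^6, evaluating both integrals, ⟨r⟩ = 5·a_0/2.
Putting a_0 = 3.85 gives 9.625.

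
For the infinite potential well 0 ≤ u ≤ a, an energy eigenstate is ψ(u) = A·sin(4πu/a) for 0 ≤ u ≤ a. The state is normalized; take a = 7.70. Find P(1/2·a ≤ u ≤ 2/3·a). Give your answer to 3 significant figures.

P ≈ 0.201

|ψ|² is the probability density, so P = ∫_{1/2·a}^{2/3·a} |ψ|² du.
The normalization integral ∫|ψ|²du over the whole domain equals a/2·A², and A² cancels in the ratio.
In terms of t = u/a (A² and the length scale cancel between numerator and denominator), P = [∫_{1/2}^{2/3} sin(4·π·t)^2 dt] / [∫_{0}^{1} sin(4·π·t)^2 dt].
With ∫ sin(4·π·t)^2 dt = t/2 - sin(4·π·t)·cos(4·π·t)/(8·π) + C, the region integral is √(3)/(32·π) + 1/12 and the full one is 1/2.
Evaluating gives P = (√(3)/16 + π/6)/π.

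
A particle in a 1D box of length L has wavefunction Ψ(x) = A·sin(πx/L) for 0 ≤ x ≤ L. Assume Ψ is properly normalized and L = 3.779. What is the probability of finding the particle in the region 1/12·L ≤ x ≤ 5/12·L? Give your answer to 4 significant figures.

P ≈ 0.3333

The probability is P = ∫ |Ψ|² dx over [1/12·L, 5/12·L].
Since A² = 1/(L/2), this is the region integral divided by the full normalization integral.
Substituting u = x/L, A² and the length scale cancel in the ratio: P = ∫_{1/12}^{5/12} sin(π·u)^2 du / ∫_{0}^{1} sin(π·u)^2 du.
With ∫ sin(π·u)^2 du = u/2 - sin(2·π·u)/(4·π) + C, the region integral is 1/6 and the full one is 1/2.
Taking the ratio, P = 1/3.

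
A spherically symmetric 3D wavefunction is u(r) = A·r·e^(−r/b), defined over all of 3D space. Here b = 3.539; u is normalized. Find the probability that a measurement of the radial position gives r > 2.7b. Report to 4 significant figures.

P ≈ 0.3733

P = ∫ |u|² 4πr² dr over r > 2.7b.
A² is fixed by ∫₀^∞ 4πr²|u|² dr = 1, i.e. A² = (3·π·b^5)^(−1).
Substituting t = r/b, A², 4π and the length scale all cancel in the ratio: P = ∫_{2.7}^{∞} t^4·e^(-2·t) dt / ∫_{0}^{∞} t^4·e^(-2·t) dt.
Using ∫ t^4·e^(-2·t) dt = -(t^4/2 + t^3 + 3·t^2/2 + 3·t/2 + 3/4)·e^(-2·t), the numerator is ≈ 0.279983 and the denominator is 3/4.
Taking the ratio yields P = 0.37331.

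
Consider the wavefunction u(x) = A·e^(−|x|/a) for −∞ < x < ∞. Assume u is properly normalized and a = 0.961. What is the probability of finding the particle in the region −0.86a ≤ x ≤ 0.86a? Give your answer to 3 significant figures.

P ≈ 0.821

P = ∫_{−0.86a}^{0.86a} |u(x)|² dx.
Since A² = 1/(a), this is the region integral divided by the full normalization integral.
By symmetry take twice the x ≥ 0 contribution in numerator and denominator; the 2's cancel. Let t = x/a; then A² and the length scale cancel, so P = ∫_{0}^{0.86} e^(-2·t) dt ÷ ∫_{0}^{∞} e^(-2·t) dt.
With ∫ e^(-2·t) dt = -e^(-2·t)/2 + C, the region integral is 1/2 - e^(-43/25)/2 and the full one is 1/2.
The result is P = 0.8209.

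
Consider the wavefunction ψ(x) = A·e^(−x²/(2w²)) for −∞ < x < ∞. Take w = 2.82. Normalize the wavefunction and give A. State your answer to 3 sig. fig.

A ≈ 0.447

We need A² ∫|f|² dx = 1, taking the integral from −∞ to ∞.
Carrying out the integral gives A² · √(π)·w.
So A² = (√(π)·w)^(−1).
Plugging in w = 2.82 yields A = 0.4473.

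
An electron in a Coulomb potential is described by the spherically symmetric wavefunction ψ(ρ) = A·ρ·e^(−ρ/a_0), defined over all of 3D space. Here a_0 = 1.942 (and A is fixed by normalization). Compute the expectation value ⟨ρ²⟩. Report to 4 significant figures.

⟨ρ^2⟩ ≈ 28.29

⟨ρ²⟩ = ∫ ρ^2 |ψ|² 4πρ² dρ over the full domain.
Using ∫₀^∞ ρⁿ e^(−αρ) dρ = n!/αⁿ⁺¹, the ratio of the moment integral to the normalization integral gives ⟨ρ²⟩ = 15·a_0^2/2.
Putting a_0 = 1.942 gives 28.285.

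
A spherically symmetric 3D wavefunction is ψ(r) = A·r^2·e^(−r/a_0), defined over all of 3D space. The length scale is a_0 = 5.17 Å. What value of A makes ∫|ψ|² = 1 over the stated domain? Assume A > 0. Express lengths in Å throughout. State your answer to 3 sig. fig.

A ≈ 0.000379 Å^(-7/2)

The normalization condition is ∫|ψ|² 4πr² dr = 1 from 0 to ∞.
The angular integral contributes 4π, leaving ∫₀^∞ r²|ψ|² dr.
Carrying out the integral gives A² · 45·π·a_0^7/2.
With a_0 = 5.17: A² = 1.433E-7 and A = 0.0003785.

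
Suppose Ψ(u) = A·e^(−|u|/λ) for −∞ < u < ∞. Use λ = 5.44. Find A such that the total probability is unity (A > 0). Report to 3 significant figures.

We need A² ∫|f|² du = 1, taking the integral from −∞ to ∞.
Carrying out the integral gives A² · λ.
Substituting λ = 5.44 gives A² = 0.1838, so A = 0.4287.

A ≈ 0.429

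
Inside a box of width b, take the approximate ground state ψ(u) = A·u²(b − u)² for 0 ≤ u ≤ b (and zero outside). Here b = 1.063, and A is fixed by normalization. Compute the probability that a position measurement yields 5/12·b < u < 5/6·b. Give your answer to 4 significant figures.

P = ∫_{5/12·b}^{5/6·b} |ψ(u)|² du.
With A² fixed by ∫|ψ|² = 1, i.e. A² = (b^9/630)^(−1), substitute and integrate.
Substituting t = u/b, A² and the length scale cancel in the ratio: P = ∫_{5/12}^{5/6} t^4·(1 - t)^4 dt / ∫_{0}^{1} t^4·(1 - t)^4 dt.
An antiderivative of t^4·(1 - t)^4 is t^5·(70·t^4 - 315·t^3 + 540·t^2 - 420·t + 126)/630; evaluating from 5/12 to 5/6 gives ≈ 0.00109321, while the full integral is 1/630.
Taking the ratio, P = 0.68872.

P ≈ 0.6887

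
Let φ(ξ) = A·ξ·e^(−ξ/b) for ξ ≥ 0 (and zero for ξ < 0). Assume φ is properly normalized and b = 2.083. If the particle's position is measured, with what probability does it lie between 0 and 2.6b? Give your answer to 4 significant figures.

|φ|² is the probability density, so P = ∫_{0}^{2.6b} |φ|² dξ.
The normalization integral ∫|φ|²dξ over the whole domain equals b^3/4·A², and A² cancels in the ratio.
Substituting u = ξ/b, A² and the length scale cancel in the ratio: P = ∫_{0}^{2.6} u^2·e^(-2·u) du / ∫_{0}^{∞} u^2·e^(-2·u) du.
With ∫ u^2·e^(-2·u) du = -(2·u^2 + 2·u + 1)·e^(-2·u)/4 + C, the region integral is 1/4 - 493·e^(-26/5)/100 and the full one is 1/4.
Taking the ratio, P = 0.89121.

P ≈ 0.8912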